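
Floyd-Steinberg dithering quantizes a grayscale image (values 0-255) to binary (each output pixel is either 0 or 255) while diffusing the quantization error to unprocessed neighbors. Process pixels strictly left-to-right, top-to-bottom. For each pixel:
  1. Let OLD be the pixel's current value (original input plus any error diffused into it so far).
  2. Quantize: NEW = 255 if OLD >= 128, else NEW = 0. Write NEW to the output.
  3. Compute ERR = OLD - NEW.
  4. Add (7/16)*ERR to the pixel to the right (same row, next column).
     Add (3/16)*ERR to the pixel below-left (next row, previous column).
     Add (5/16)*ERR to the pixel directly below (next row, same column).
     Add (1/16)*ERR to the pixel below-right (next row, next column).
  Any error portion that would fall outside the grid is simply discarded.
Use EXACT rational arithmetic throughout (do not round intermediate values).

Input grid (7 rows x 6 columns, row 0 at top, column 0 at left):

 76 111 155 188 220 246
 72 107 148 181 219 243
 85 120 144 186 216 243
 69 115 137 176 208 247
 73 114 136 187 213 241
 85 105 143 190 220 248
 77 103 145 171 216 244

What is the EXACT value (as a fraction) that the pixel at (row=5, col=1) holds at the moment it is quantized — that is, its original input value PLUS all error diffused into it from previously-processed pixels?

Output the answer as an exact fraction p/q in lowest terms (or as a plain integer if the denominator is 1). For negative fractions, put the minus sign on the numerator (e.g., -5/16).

(0,0): OLD=76 → NEW=0, ERR=76
(0,1): OLD=577/4 → NEW=255, ERR=-443/4
(0,2): OLD=6819/64 → NEW=0, ERR=6819/64
(0,3): OLD=240245/1024 → NEW=255, ERR=-20875/1024
(0,4): OLD=3458355/16384 → NEW=255, ERR=-719565/16384
(0,5): OLD=59450469/262144 → NEW=255, ERR=-7396251/262144
(1,0): OLD=4799/64 → NEW=0, ERR=4799/64
(1,1): OLD=66521/512 → NEW=255, ERR=-64039/512
(1,2): OLD=1897773/16384 → NEW=0, ERR=1897773/16384
(1,3): OLD=14662361/65536 → NEW=255, ERR=-2049319/65536
(1,4): OLD=776073691/4194304 → NEW=255, ERR=-293473829/4194304
(1,5): OLD=13477228429/67108864 → NEW=255, ERR=-3635531891/67108864
(2,0): OLD=696163/8192 → NEW=0, ERR=696163/8192
(2,1): OLD=37879185/262144 → NEW=255, ERR=-28967535/262144
(2,2): OLD=495649075/4194304 → NEW=0, ERR=495649075/4194304
(2,3): OLD=7450709275/33554432 → NEW=255, ERR=-1105670885/33554432
(2,4): OLD=179965836945/1073741824 → NEW=255, ERR=-93838328175/1073741824
(2,5): OLD=3151868062983/17179869184 → NEW=255, ERR=-1228998578937/17179869184
(3,0): OLD=313890451/4194304 → NEW=0, ERR=313890451/4194304
(3,1): OLD=4720366199/33554432 → NEW=255, ERR=-3836013961/33554432
(3,2): OLD=29750161541/268435456 → NEW=0, ERR=29750161541/268435456
(3,3): OLD=3525125336607/17179869184 → NEW=255, ERR=-855741305313/17179869184
(3,4): OLD=19712125011615/137438953472 → NEW=255, ERR=-15334808123745/137438953472
(3,5): OLD=374643838091249/2199023255552 → NEW=255, ERR=-186107092074511/2199023255552
(4,0): OLD=40239152733/536870912 → NEW=0, ERR=40239152733/536870912
(4,1): OLD=1172724442713/8589934592 → NEW=255, ERR=-1017708878247/8589934592
(4,2): OLD=28124259678075/274877906944 → NEW=0, ERR=28124259678075/274877906944
(4,3): OLD=889300527573447/4398046511104 → NEW=255, ERR=-232201332758073/4398046511104
(4,4): OLD=9573851554129527/70368744177664 → NEW=255, ERR=-8370178211174793/70368744177664
(4,5): OLD=175122073579569633/1125899906842624 → NEW=255, ERR=-111982402665299487/1125899906842624
(5,0): OLD=11848316629019/137438953472 → NEW=0, ERR=11848316629019/137438953472
(5,1): OLD=569813121186187/4398046511104 → NEW=255, ERR=-551688739145333/4398046511104
Target (5,1): original=105, with diffused error = 569813121186187/4398046511104

Answer: 569813121186187/4398046511104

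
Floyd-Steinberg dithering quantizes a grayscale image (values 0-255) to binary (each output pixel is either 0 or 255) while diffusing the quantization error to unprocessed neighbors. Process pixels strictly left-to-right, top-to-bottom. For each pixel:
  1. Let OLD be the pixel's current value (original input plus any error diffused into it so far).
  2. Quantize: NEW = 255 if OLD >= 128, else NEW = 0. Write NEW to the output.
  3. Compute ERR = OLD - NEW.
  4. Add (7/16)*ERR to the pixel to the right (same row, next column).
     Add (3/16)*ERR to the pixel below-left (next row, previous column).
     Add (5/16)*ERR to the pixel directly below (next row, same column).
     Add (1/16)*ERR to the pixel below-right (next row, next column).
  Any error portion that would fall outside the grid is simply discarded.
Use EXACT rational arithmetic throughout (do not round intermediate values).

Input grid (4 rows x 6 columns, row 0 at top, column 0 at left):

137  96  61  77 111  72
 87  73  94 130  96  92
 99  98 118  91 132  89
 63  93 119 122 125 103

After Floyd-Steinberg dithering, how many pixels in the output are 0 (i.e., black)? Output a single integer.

Answer: 15

Derivation:
(0,0): OLD=137 → NEW=255, ERR=-118
(0,1): OLD=355/8 → NEW=0, ERR=355/8
(0,2): OLD=10293/128 → NEW=0, ERR=10293/128
(0,3): OLD=229747/2048 → NEW=0, ERR=229747/2048
(0,4): OLD=5245477/32768 → NEW=255, ERR=-3110363/32768
(0,5): OLD=15976195/524288 → NEW=0, ERR=15976195/524288
(1,0): OLD=7481/128 → NEW=0, ERR=7481/128
(1,1): OLD=123023/1024 → NEW=0, ERR=123023/1024
(1,2): OLD=6406075/32768 → NEW=255, ERR=-1949765/32768
(1,3): OLD=16548191/131072 → NEW=0, ERR=16548191/131072
(1,4): OLD=1126570493/8388608 → NEW=255, ERR=-1012524547/8388608
(1,5): OLD=5742201819/134217728 → NEW=0, ERR=5742201819/134217728
(2,0): OLD=2290325/16384 → NEW=255, ERR=-1887595/16384
(2,1): OLD=40703415/524288 → NEW=0, ERR=40703415/524288
(2,2): OLD=1380364517/8388608 → NEW=255, ERR=-758730523/8388608
(2,3): OLD=4330703613/67108864 → NEW=0, ERR=4330703613/67108864
(2,4): OLD=297267681399/2147483648 → NEW=255, ERR=-250340648841/2147483648
(2,5): OLD=1505802034353/34359738368 → NEW=0, ERR=1505802034353/34359738368
(3,0): OLD=348577349/8388608 → NEW=0, ERR=348577349/8388608
(3,1): OLD=7467961569/67108864 → NEW=0, ERR=7467961569/67108864
(3,2): OLD=83951967539/536870912 → NEW=255, ERR=-52950115021/536870912
(3,3): OLD=2456940477977/34359738368 → NEW=0, ERR=2456940477977/34359738368
(3,4): OLD=36312767263737/274877906944 → NEW=255, ERR=-33781099006983/274877906944
(3,5): OLD=244719575917303/4398046511104 → NEW=0, ERR=244719575917303/4398046511104
Output grid:
  Row 0: #...#.  (4 black, running=4)
  Row 1: ..#.#.  (4 black, running=8)
  Row 2: #.#.#.  (3 black, running=11)
  Row 3: ..#.#.  (4 black, running=15)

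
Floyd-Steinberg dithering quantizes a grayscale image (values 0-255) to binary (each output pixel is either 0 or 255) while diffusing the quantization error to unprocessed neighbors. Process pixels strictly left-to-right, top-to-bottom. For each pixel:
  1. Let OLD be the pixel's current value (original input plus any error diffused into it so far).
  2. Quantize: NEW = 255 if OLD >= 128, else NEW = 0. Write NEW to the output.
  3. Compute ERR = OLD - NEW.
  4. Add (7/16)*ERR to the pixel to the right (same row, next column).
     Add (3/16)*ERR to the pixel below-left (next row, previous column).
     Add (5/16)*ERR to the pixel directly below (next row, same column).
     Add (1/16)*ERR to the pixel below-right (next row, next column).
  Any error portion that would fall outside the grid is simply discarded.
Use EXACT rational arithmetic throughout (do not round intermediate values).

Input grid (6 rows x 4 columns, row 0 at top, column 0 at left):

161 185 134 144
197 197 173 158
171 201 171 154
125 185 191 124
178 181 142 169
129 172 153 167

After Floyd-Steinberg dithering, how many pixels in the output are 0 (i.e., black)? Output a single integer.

(0,0): OLD=161 → NEW=255, ERR=-94
(0,1): OLD=1151/8 → NEW=255, ERR=-889/8
(0,2): OLD=10929/128 → NEW=0, ERR=10929/128
(0,3): OLD=371415/2048 → NEW=255, ERR=-150825/2048
(1,0): OLD=18789/128 → NEW=255, ERR=-13851/128
(1,1): OLD=128067/1024 → NEW=0, ERR=128067/1024
(1,2): OLD=7656063/32768 → NEW=255, ERR=-699777/32768
(1,3): OLD=68670889/524288 → NEW=255, ERR=-65022551/524288
(2,0): OLD=2631825/16384 → NEW=255, ERR=-1546095/16384
(2,1): OLD=98582091/524288 → NEW=255, ERR=-35111349/524288
(2,2): OLD=125399127/1048576 → NEW=0, ERR=125399127/1048576
(2,3): OLD=2788866779/16777216 → NEW=255, ERR=-1489323301/16777216
(3,0): OLD=695866753/8388608 → NEW=0, ERR=695866753/8388608
(3,1): OLD=29110417439/134217728 → NEW=255, ERR=-5115103201/134217728
(3,2): OLD=409886831073/2147483648 → NEW=255, ERR=-137721499167/2147483648
(3,3): OLD=2600207562919/34359738368 → NEW=0, ERR=2600207562919/34359738368
(4,0): OLD=422576119981/2147483648 → NEW=255, ERR=-125032210259/2147483648
(4,1): OLD=2349828153991/17179869184 → NEW=255, ERR=-2031038487929/17179869184
(4,2): OLD=45104223077031/549755813888 → NEW=0, ERR=45104223077031/549755813888
(4,3): OLD=1975029183539137/8796093022208 → NEW=255, ERR=-267974537123903/8796093022208
(5,0): OLD=24364846121629/274877906944 → NEW=0, ERR=24364846121629/274877906944
(5,1): OLD=1632374110858731/8796093022208 → NEW=255, ERR=-610629609804309/8796093022208
(5,2): OLD=594467218084567/4398046511104 → NEW=255, ERR=-527034642246953/4398046511104
(5,3): OLD=15506470447495415/140737488355328 → NEW=0, ERR=15506470447495415/140737488355328
Output grid:
  Row 0: ##.#  (1 black, running=1)
  Row 1: #.##  (1 black, running=2)
  Row 2: ##.#  (1 black, running=3)
  Row 3: .##.  (2 black, running=5)
  Row 4: ##.#  (1 black, running=6)
  Row 5: .##.  (2 black, running=8)

Answer: 8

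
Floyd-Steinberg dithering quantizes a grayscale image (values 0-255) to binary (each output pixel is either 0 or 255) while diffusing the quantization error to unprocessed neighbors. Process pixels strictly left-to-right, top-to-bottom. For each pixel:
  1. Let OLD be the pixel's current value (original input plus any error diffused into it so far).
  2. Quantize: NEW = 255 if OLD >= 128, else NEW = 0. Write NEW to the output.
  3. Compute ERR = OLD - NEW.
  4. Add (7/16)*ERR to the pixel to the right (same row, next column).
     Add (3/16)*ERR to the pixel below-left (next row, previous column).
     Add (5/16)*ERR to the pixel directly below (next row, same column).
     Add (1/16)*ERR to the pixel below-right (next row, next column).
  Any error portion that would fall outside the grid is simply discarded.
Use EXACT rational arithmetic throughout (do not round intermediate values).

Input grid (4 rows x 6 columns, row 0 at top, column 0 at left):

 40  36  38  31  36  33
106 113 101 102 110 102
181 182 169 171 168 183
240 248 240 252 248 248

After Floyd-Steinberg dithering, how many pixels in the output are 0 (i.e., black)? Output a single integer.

(0,0): OLD=40 → NEW=0, ERR=40
(0,1): OLD=107/2 → NEW=0, ERR=107/2
(0,2): OLD=1965/32 → NEW=0, ERR=1965/32
(0,3): OLD=29627/512 → NEW=0, ERR=29627/512
(0,4): OLD=502301/8192 → NEW=0, ERR=502301/8192
(0,5): OLD=7841483/131072 → NEW=0, ERR=7841483/131072
(1,0): OLD=4113/32 → NEW=255, ERR=-4047/32
(1,1): OLD=22631/256 → NEW=0, ERR=22631/256
(1,2): OLD=1417699/8192 → NEW=255, ERR=-671261/8192
(1,3): OLD=3262655/32768 → NEW=0, ERR=3262655/32768
(1,4): OLD=393334101/2097152 → NEW=255, ERR=-141439659/2097152
(1,5): OLD=3188382147/33554432 → NEW=0, ERR=3188382147/33554432
(2,0): OLD=647389/4096 → NEW=255, ERR=-397091/4096
(2,1): OLD=18866975/131072 → NEW=255, ERR=-14556385/131072
(2,2): OLD=249562045/2097152 → NEW=0, ERR=249562045/2097152
(2,3): OLD=3966314997/16777216 → NEW=255, ERR=-311875083/16777216
(2,4): OLD=87418994495/536870912 → NEW=255, ERR=-49483088065/536870912
(2,5): OLD=1444438432937/8589934592 → NEW=255, ERR=-745994888023/8589934592
(3,0): OLD=396112765/2097152 → NEW=255, ERR=-138660995/2097152
(3,1): OLD=3365868457/16777216 → NEW=255, ERR=-912321623/16777216
(3,2): OLD=32610948675/134217728 → NEW=255, ERR=-1614571965/134217728
(3,3): OLD=1984994108209/8589934592 → NEW=255, ERR=-205439212751/8589934592
(3,4): OLD=13145237110017/68719476736 → NEW=255, ERR=-4378229457663/68719476736
(3,5): OLD=205857646691567/1099511627776 → NEW=255, ERR=-74517818391313/1099511627776
Output grid:
  Row 0: ......  (6 black, running=6)
  Row 1: #.#.#.  (3 black, running=9)
  Row 2: ##.###  (1 black, running=10)
  Row 3: ######  (0 black, running=10)

Answer: 10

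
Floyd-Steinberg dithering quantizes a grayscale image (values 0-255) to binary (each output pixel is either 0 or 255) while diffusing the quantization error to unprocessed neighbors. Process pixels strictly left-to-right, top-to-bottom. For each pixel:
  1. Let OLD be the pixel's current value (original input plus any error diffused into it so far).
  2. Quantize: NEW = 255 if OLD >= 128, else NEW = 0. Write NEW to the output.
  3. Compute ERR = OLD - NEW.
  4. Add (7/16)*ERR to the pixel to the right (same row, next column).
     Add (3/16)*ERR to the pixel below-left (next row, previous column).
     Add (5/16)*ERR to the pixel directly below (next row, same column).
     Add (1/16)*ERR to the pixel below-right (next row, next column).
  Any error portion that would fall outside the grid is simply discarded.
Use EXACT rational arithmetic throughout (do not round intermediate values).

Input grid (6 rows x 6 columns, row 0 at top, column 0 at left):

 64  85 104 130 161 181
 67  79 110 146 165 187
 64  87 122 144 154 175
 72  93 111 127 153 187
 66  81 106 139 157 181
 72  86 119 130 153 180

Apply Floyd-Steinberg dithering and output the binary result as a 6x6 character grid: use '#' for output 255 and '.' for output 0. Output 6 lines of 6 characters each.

(0,0): OLD=64 → NEW=0, ERR=64
(0,1): OLD=113 → NEW=0, ERR=113
(0,2): OLD=2455/16 → NEW=255, ERR=-1625/16
(0,3): OLD=21905/256 → NEW=0, ERR=21905/256
(0,4): OLD=812791/4096 → NEW=255, ERR=-231689/4096
(0,5): OLD=10240193/65536 → NEW=255, ERR=-6471487/65536
(1,0): OLD=1731/16 → NEW=0, ERR=1731/16
(1,1): OLD=18765/128 → NEW=255, ERR=-13875/128
(1,2): OLD=220953/4096 → NEW=0, ERR=220953/4096
(1,3): OLD=2939065/16384 → NEW=255, ERR=-1238855/16384
(1,4): OLD=105985199/1048576 → NEW=0, ERR=105985199/1048576
(1,5): OLD=3302204441/16777216 → NEW=255, ERR=-975985639/16777216
(2,0): OLD=158687/2048 → NEW=0, ERR=158687/2048
(2,1): OLD=6809245/65536 → NEW=0, ERR=6809245/65536
(2,2): OLD=171296967/1048576 → NEW=255, ERR=-96089913/1048576
(2,3): OLD=860687839/8388608 → NEW=0, ERR=860687839/8388608
(2,4): OLD=57670961453/268435456 → NEW=255, ERR=-10780079827/268435456
(2,5): OLD=625212077835/4294967296 → NEW=255, ERR=-470004582645/4294967296
(3,0): OLD=121315127/1048576 → NEW=0, ERR=121315127/1048576
(3,1): OLD=1373602291/8388608 → NEW=255, ERR=-765492749/8388608
(3,2): OLD=4574884461/67108864 → NEW=0, ERR=4574884461/67108864
(3,3): OLD=754328408531/4294967296 → NEW=255, ERR=-340888251949/4294967296
(3,4): OLD=3148057108219/34359738368 → NEW=0, ERR=3148057108219/34359738368
(3,5): OLD=104660703430933/549755813888 → NEW=255, ERR=-35527029110507/549755813888
(4,0): OLD=11414496881/134217728 → NEW=0, ERR=11414496881/134217728
(4,1): OLD=235585876757/2147483648 → NEW=0, ERR=235585876757/2147483648
(4,2): OLD=10631832792799/68719476736 → NEW=255, ERR=-6891633774881/68719476736
(4,3): OLD=100892644018155/1099511627776 → NEW=0, ERR=100892644018155/1099511627776
(4,4): OLD=3671481287253451/17592186044416 → NEW=255, ERR=-814526154072629/17592186044416
(4,5): OLD=41172768287847341/281474976710656 → NEW=255, ERR=-30603350773369939/281474976710656
(5,0): OLD=4093818543247/34359738368 → NEW=0, ERR=4093818543247/34359738368
(5,1): OLD=174734520953743/1099511627776 → NEW=255, ERR=-105640944129137/1099511627776
(5,2): OLD=612975364672557/8796093022208 → NEW=0, ERR=612975364672557/8796093022208
(5,3): OLD=49036976890666055/281474976710656 → NEW=255, ERR=-22739142170551225/281474976710656
(5,4): OLD=49841640002069357/562949953421312 → NEW=0, ERR=49841640002069357/562949953421312
(5,5): OLD=1638089001203840541/9007199254740992 → NEW=255, ERR=-658746808755112419/9007199254740992
Row 0: ..#.##
Row 1: .#.#.#
Row 2: ..#.##
Row 3: .#.#.#
Row 4: ..#.##
Row 5: .#.#.#

Answer: ..#.##
.#.#.#
..#.##
.#.#.#
..#.##
.#.#.#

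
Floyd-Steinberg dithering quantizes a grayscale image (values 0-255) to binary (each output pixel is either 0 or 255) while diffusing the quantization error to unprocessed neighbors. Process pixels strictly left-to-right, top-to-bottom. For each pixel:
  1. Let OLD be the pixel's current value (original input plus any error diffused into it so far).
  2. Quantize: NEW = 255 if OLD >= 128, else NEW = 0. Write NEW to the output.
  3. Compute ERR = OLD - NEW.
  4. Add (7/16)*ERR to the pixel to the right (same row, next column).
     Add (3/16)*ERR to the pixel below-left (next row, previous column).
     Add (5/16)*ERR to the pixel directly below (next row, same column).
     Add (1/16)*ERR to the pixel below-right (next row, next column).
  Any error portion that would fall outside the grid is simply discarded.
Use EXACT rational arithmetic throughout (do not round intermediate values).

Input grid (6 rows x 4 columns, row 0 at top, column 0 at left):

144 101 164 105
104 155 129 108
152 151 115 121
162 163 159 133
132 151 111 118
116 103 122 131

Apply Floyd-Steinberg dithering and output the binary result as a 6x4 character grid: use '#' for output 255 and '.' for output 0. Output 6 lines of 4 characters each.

(0,0): OLD=144 → NEW=255, ERR=-111
(0,1): OLD=839/16 → NEW=0, ERR=839/16
(0,2): OLD=47857/256 → NEW=255, ERR=-17423/256
(0,3): OLD=308119/4096 → NEW=0, ERR=308119/4096
(1,0): OLD=20261/256 → NEW=0, ERR=20261/256
(1,1): OLD=381571/2048 → NEW=255, ERR=-140669/2048
(1,2): OLD=6230079/65536 → NEW=0, ERR=6230079/65536
(1,3): OLD=177045993/1048576 → NEW=255, ERR=-90340887/1048576
(2,0): OLD=5369169/32768 → NEW=255, ERR=-2986671/32768
(2,1): OLD=117891595/1048576 → NEW=0, ERR=117891595/1048576
(2,2): OLD=363747767/2097152 → NEW=255, ERR=-171025993/2097152
(2,3): OLD=2158857979/33554432 → NEW=0, ERR=2158857979/33554432
(3,0): OLD=2593716417/16777216 → NEW=255, ERR=-1684473663/16777216
(3,1): OLD=35761191903/268435456 → NEW=255, ERR=-32689849377/268435456
(3,2): OLD=426607058721/4294967296 → NEW=0, ERR=426607058721/4294967296
(3,3): OLD=13157347689831/68719476736 → NEW=255, ERR=-4366118877849/68719476736
(4,0): OLD=334108241901/4294967296 → NEW=0, ERR=334108241901/4294967296
(4,1): OLD=5474403324359/34359738368 → NEW=255, ERR=-3287329959481/34359738368
(4,2): OLD=88684777874023/1099511627776 → NEW=0, ERR=88684777874023/1099511627776
(4,3): OLD=2456593295163905/17592186044416 → NEW=255, ERR=-2029414146162175/17592186044416
(5,0): OLD=67274014208605/549755813888 → NEW=0, ERR=67274014208605/549755813888
(5,1): OLD=2579444611527083/17592186044416 → NEW=255, ERR=-1906562829798997/17592186044416
(5,2): OLD=634919818821503/8796093022208 → NEW=0, ERR=634919818821503/8796093022208
(5,3): OLD=37033985127770471/281474976710656 → NEW=255, ERR=-34742133933446809/281474976710656
Row 0: #.#.
Row 1: .#.#
Row 2: #.#.
Row 3: ##.#
Row 4: .#.#
Row 5: .#.#

Answer: #.#.
.#.#
#.#.
##.#
.#.#
.#.#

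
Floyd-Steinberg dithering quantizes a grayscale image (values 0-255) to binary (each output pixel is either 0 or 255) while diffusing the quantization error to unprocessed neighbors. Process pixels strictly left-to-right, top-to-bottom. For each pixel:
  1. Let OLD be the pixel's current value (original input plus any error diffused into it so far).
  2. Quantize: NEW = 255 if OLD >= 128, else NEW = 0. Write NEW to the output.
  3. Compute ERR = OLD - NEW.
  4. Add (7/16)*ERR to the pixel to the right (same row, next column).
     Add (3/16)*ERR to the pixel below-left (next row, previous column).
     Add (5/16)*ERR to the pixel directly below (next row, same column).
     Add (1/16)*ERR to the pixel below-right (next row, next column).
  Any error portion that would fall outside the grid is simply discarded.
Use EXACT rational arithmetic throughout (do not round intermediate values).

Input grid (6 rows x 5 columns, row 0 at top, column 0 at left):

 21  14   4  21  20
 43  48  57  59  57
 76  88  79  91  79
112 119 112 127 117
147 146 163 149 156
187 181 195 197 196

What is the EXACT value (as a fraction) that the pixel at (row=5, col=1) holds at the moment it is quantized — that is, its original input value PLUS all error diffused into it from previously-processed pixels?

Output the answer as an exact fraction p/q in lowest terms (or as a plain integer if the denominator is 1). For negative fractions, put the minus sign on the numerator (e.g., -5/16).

Answer: 1136547509194419/8796093022208

Derivation:
(0,0): OLD=21 → NEW=0, ERR=21
(0,1): OLD=371/16 → NEW=0, ERR=371/16
(0,2): OLD=3621/256 → NEW=0, ERR=3621/256
(0,3): OLD=111363/4096 → NEW=0, ERR=111363/4096
(0,4): OLD=2090261/65536 → NEW=0, ERR=2090261/65536
(1,0): OLD=13801/256 → NEW=0, ERR=13801/256
(1,1): OLD=169567/2048 → NEW=0, ERR=169567/2048
(1,2): OLD=6828235/65536 → NEW=0, ERR=6828235/65536
(1,3): OLD=31442607/262144 → NEW=0, ERR=31442607/262144
(1,4): OLD=508106029/4194304 → NEW=0, ERR=508106029/4194304
(2,0): OLD=3551109/32768 → NEW=0, ERR=3551109/32768
(2,1): OLD=193138695/1048576 → NEW=255, ERR=-74248185/1048576
(2,2): OLD=1816051157/16777216 → NEW=0, ERR=1816051157/16777216
(2,3): OLD=55046919343/268435456 → NEW=255, ERR=-13404121937/268435456
(2,4): OLD=440264721673/4294967296 → NEW=0, ERR=440264721673/4294967296
(3,0): OLD=2224481077/16777216 → NEW=255, ERR=-2053709003/16777216
(3,1): OLD=9447161361/134217728 → NEW=0, ERR=9447161361/134217728
(3,2): OLD=699360787595/4294967296 → NEW=255, ERR=-395855872885/4294967296
(3,3): OLD=833719492691/8589934592 → NEW=0, ERR=833719492691/8589934592
(3,4): OLD=25890109319807/137438953472 → NEW=255, ERR=-9156823815553/137438953472
(4,0): OLD=261873220219/2147483648 → NEW=0, ERR=261873220219/2147483648
(4,1): OLD=13497497380859/68719476736 → NEW=255, ERR=-4025969186821/68719476736
(4,2): OLD=144216355630357/1099511627776 → NEW=255, ERR=-136159109452523/1099511627776
(4,3): OLD=1880599554740731/17592186044416 → NEW=0, ERR=1880599554740731/17592186044416
(4,4): OLD=52921383529124701/281474976710656 → NEW=255, ERR=-18854735532092579/281474976710656
(5,0): OLD=235430482068689/1099511627776 → NEW=255, ERR=-44944983014191/1099511627776
(5,1): OLD=1136547509194419/8796093022208 → NEW=255, ERR=-1106456211468621/8796093022208
Target (5,1): original=181, with diffused error = 1136547509194419/8796093022208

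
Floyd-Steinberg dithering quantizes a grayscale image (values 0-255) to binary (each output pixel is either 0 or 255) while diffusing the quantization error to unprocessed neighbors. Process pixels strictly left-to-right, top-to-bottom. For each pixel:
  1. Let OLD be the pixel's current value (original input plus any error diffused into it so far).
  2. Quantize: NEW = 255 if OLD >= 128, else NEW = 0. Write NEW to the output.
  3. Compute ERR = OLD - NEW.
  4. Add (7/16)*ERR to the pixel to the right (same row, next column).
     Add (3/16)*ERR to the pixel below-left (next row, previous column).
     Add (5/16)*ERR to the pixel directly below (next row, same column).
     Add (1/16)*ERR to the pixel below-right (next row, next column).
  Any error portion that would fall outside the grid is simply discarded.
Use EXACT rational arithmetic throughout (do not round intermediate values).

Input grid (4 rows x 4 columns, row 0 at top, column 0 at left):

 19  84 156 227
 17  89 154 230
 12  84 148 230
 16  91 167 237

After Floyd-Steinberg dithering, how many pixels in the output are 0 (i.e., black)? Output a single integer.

(0,0): OLD=19 → NEW=0, ERR=19
(0,1): OLD=1477/16 → NEW=0, ERR=1477/16
(0,2): OLD=50275/256 → NEW=255, ERR=-15005/256
(0,3): OLD=824757/4096 → NEW=255, ERR=-219723/4096
(1,0): OLD=10303/256 → NEW=0, ERR=10303/256
(1,1): OLD=257337/2048 → NEW=0, ERR=257337/2048
(1,2): OLD=12213805/65536 → NEW=255, ERR=-4497875/65536
(1,3): OLD=188268235/1048576 → NEW=255, ERR=-79118645/1048576
(2,0): OLD=1577347/32768 → NEW=0, ERR=1577347/32768
(2,1): OLD=140481105/1048576 → NEW=255, ERR=-126905775/1048576
(2,2): OLD=141157269/2097152 → NEW=0, ERR=141157269/2097152
(2,3): OLD=7770501793/33554432 → NEW=255, ERR=-785878367/33554432
(3,0): OLD=140093651/16777216 → NEW=0, ERR=140093651/16777216
(3,1): OLD=19451196173/268435456 → NEW=0, ERR=19451196173/268435456
(3,2): OLD=892409604595/4294967296 → NEW=255, ERR=-202807055885/4294967296
(3,3): OLD=14652994527269/68719476736 → NEW=255, ERR=-2870472040411/68719476736
Output grid:
  Row 0: ..##  (2 black, running=2)
  Row 1: ..##  (2 black, running=4)
  Row 2: .#.#  (2 black, running=6)
  Row 3: ..##  (2 black, running=8)

Answer: 8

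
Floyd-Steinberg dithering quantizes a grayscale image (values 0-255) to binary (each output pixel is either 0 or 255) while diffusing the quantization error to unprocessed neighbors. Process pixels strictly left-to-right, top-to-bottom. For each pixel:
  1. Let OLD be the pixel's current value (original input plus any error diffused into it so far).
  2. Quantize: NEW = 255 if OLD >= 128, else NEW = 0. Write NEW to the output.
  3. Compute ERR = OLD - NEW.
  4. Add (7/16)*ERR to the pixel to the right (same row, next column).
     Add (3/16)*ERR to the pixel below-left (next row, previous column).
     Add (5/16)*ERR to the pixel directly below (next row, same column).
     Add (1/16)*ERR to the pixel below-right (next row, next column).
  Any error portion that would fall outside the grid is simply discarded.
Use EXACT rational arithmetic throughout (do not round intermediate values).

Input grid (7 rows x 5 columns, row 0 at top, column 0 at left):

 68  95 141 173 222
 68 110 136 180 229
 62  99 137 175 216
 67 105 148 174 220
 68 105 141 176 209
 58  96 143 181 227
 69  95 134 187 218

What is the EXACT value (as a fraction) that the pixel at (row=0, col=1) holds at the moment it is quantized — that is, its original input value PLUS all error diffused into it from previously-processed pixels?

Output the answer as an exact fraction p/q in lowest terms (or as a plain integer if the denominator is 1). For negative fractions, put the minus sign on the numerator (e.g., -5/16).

(0,0): OLD=68 → NEW=0, ERR=68
(0,1): OLD=499/4 → NEW=0, ERR=499/4
Target (0,1): original=95, with diffused error = 499/4

Answer: 499/4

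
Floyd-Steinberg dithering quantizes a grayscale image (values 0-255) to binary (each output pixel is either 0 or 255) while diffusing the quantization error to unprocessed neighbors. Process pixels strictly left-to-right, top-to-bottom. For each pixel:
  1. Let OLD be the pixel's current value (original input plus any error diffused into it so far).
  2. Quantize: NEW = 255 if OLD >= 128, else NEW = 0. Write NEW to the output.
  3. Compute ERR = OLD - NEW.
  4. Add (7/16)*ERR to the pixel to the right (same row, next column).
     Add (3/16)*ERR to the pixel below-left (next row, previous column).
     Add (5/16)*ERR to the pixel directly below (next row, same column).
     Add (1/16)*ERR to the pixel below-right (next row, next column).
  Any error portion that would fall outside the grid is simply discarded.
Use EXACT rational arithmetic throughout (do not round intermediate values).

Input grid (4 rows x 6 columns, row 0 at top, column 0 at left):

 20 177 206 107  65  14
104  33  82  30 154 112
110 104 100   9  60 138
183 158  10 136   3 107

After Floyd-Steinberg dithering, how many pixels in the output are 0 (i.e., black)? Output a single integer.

(0,0): OLD=20 → NEW=0, ERR=20
(0,1): OLD=743/4 → NEW=255, ERR=-277/4
(0,2): OLD=11245/64 → NEW=255, ERR=-5075/64
(0,3): OLD=74043/1024 → NEW=0, ERR=74043/1024
(0,4): OLD=1583261/16384 → NEW=0, ERR=1583261/16384
(0,5): OLD=14752843/262144 → NEW=0, ERR=14752843/262144
(1,0): OLD=6225/64 → NEW=0, ERR=6225/64
(1,1): OLD=20631/512 → NEW=0, ERR=20631/512
(1,2): OLD=1377539/16384 → NEW=0, ERR=1377539/16384
(1,3): OLD=6720279/65536 → NEW=0, ERR=6720279/65536
(1,4): OLD=1023965045/4194304 → NEW=255, ERR=-45582475/4194304
(1,5): OLD=8782657699/67108864 → NEW=255, ERR=-8330102621/67108864
(2,0): OLD=1212013/8192 → NEW=255, ERR=-876947/8192
(2,1): OLD=24012895/262144 → NEW=0, ERR=24012895/262144
(2,2): OLD=788930205/4194304 → NEW=255, ERR=-280617315/4194304
(2,3): OLD=503025205/33554432 → NEW=0, ERR=503025205/33554432
(2,4): OLD=49711522143/1073741824 → NEW=0, ERR=49711522143/1073741824
(2,5): OLD=2040725279113/17179869184 → NEW=0, ERR=2040725279113/17179869184
(3,0): OLD=699284797/4194304 → NEW=255, ERR=-370262723/4194304
(3,1): OLD=4320772121/33554432 → NEW=255, ERR=-4235608039/33554432
(3,2): OLD=-15461256789/268435456 → NEW=0, ERR=-15461256789/268435456
(3,3): OLD=2061327585521/17179869184 → NEW=0, ERR=2061327585521/17179869184
(3,4): OLD=12805286666609/137438953472 → NEW=0, ERR=12805286666609/137438953472
(3,5): OLD=412924581009151/2199023255552 → NEW=255, ERR=-147826349156609/2199023255552
Output grid:
  Row 0: .##...  (4 black, running=4)
  Row 1: ....##  (4 black, running=8)
  Row 2: #.#...  (4 black, running=12)
  Row 3: ##...#  (3 black, running=15)

Answer: 15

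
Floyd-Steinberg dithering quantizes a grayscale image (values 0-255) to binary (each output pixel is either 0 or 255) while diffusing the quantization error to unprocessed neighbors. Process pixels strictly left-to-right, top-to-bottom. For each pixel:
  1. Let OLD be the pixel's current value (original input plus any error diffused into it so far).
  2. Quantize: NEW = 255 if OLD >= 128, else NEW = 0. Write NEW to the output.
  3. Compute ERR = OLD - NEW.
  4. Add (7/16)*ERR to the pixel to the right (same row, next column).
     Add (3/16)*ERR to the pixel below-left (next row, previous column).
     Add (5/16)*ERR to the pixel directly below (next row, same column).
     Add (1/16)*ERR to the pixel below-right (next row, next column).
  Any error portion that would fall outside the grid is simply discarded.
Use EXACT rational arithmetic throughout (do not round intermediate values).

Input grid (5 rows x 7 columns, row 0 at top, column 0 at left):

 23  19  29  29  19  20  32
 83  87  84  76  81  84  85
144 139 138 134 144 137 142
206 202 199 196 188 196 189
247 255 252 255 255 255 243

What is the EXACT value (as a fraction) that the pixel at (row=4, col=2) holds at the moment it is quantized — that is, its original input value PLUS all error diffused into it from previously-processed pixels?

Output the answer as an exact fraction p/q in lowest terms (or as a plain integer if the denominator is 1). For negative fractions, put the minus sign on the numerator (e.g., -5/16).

(0,0): OLD=23 → NEW=0, ERR=23
(0,1): OLD=465/16 → NEW=0, ERR=465/16
(0,2): OLD=10679/256 → NEW=0, ERR=10679/256
(0,3): OLD=193537/4096 → NEW=0, ERR=193537/4096
(0,4): OLD=2599943/65536 → NEW=0, ERR=2599943/65536
(0,5): OLD=39171121/1048576 → NEW=0, ERR=39171121/1048576
(0,6): OLD=811068759/16777216 → NEW=0, ERR=811068759/16777216
(1,0): OLD=24483/256 → NEW=0, ERR=24483/256
(1,1): OLD=301429/2048 → NEW=255, ERR=-220811/2048
(1,2): OLD=3967641/65536 → NEW=0, ERR=3967641/65536
(1,3): OLD=33370469/262144 → NEW=0, ERR=33370469/262144
(1,4): OLD=2668381903/16777216 → NEW=255, ERR=-1609808177/16777216
(1,5): OLD=8756201215/134217728 → NEW=0, ERR=8756201215/134217728
(1,6): OLD=281286172433/2147483648 → NEW=255, ERR=-266322157807/2147483648
(2,0): OLD=5035479/32768 → NEW=255, ERR=-3320361/32768
(2,1): OLD=82107821/1048576 → NEW=0, ERR=82107821/1048576
(2,2): OLD=3494812231/16777216 → NEW=255, ERR=-783377849/16777216
(2,3): OLD=18675773903/134217728 → NEW=255, ERR=-15549746737/134217728
(2,4): OLD=89675687423/1073741824 → NEW=0, ERR=89675687423/1073741824
(2,5): OLD=5658217957461/34359738368 → NEW=255, ERR=-3103515326379/34359738368
(2,6): OLD=37276533173923/549755813888 → NEW=0, ERR=37276533173923/549755813888
(3,0): OLD=3171172199/16777216 → NEW=255, ERR=-1107017881/16777216
(3,1): OLD=24496652123/134217728 → NEW=255, ERR=-9728868517/134217728
(3,2): OLD=145886306625/1073741824 → NEW=255, ERR=-127917858495/1073741824
(3,3): OLD=517182590263/4294967296 → NEW=0, ERR=517182590263/4294967296
(3,4): OLD=133373146909543/549755813888 → NEW=255, ERR=-6814585631897/549755813888
(3,5): OLD=792897229150757/4398046511104 → NEW=255, ERR=-328604631180763/4398046511104
(3,6): OLD=12093271596493563/70368744177664 → NEW=255, ERR=-5850758168810757/70368744177664
(4,0): OLD=456961140265/2147483648 → NEW=255, ERR=-90647189975/2147483648
(4,1): OLD=6439688032917/34359738368 → NEW=255, ERR=-2322045250923/34359738368
(4,2): OLD=111739082810075/549755813888 → NEW=255, ERR=-28448649731365/549755813888
Target (4,2): original=252, with diffused error = 111739082810075/549755813888

Answer: 111739082810075/549755813888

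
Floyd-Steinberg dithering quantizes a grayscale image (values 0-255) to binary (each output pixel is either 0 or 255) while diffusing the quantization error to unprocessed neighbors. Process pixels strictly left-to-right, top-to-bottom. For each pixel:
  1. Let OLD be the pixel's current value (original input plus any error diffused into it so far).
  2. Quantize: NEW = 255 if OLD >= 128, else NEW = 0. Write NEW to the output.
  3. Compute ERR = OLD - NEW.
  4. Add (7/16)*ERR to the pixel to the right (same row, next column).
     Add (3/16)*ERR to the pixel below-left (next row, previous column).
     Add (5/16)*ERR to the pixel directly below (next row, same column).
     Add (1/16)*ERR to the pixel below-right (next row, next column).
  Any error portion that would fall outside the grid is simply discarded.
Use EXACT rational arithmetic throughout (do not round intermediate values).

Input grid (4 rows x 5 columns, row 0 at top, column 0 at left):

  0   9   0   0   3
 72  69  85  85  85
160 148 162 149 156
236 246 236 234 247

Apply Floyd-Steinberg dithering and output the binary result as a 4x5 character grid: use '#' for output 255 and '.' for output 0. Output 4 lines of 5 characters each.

(0,0): OLD=0 → NEW=0, ERR=0
(0,1): OLD=9 → NEW=0, ERR=9
(0,2): OLD=63/16 → NEW=0, ERR=63/16
(0,3): OLD=441/256 → NEW=0, ERR=441/256
(0,4): OLD=15375/4096 → NEW=0, ERR=15375/4096
(1,0): OLD=1179/16 → NEW=0, ERR=1179/16
(1,1): OLD=13413/128 → NEW=0, ERR=13413/128
(1,2): OLD=544609/4096 → NEW=255, ERR=-499871/4096
(1,3): OLD=542249/16384 → NEW=0, ERR=542249/16384
(1,4): OLD=26413707/262144 → NEW=0, ERR=26413707/262144
(2,0): OLD=415079/2048 → NEW=255, ERR=-107161/2048
(2,1): OLD=9147365/65536 → NEW=255, ERR=-7564315/65536
(2,2): OLD=90303871/1048576 → NEW=0, ERR=90303871/1048576
(2,3): OLD=3494449469/16777216 → NEW=255, ERR=-783740611/16777216
(2,4): OLD=45397396075/268435456 → NEW=255, ERR=-23053645205/268435456
(3,0): OLD=207625231/1048576 → NEW=255, ERR=-59761649/1048576
(3,1): OLD=1659881787/8388608 → NEW=255, ERR=-479213253/8388608
(3,2): OLD=59578405281/268435456 → NEW=255, ERR=-8872635999/268435456
(3,3): OLD=104271437719/536870912 → NEW=255, ERR=-32630644841/536870912
(3,4): OLD=1637683178735/8589934592 → NEW=255, ERR=-552750142225/8589934592
Row 0: .....
Row 1: ..#..
Row 2: ##.##
Row 3: #####

Answer: .....
..#..
##.##
#####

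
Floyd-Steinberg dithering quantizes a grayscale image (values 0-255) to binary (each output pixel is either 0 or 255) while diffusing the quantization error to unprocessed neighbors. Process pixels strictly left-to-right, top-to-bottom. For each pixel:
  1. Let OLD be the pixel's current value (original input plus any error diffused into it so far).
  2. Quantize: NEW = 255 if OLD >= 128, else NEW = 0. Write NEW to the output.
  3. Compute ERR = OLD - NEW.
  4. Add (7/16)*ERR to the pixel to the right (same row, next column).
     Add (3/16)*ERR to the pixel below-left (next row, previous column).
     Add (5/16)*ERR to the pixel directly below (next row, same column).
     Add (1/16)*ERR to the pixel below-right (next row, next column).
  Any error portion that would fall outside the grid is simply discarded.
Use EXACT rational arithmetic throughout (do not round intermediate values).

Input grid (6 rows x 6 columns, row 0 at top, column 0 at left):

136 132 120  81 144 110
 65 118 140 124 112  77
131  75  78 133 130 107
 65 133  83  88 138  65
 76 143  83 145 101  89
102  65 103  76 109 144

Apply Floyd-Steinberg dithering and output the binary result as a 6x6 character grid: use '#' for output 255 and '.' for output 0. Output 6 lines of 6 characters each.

Answer: #.#.#.
.#.#..
...#.#
.#.#..
.#.#.#
#...#.

Derivation:
(0,0): OLD=136 → NEW=255, ERR=-119
(0,1): OLD=1279/16 → NEW=0, ERR=1279/16
(0,2): OLD=39673/256 → NEW=255, ERR=-25607/256
(0,3): OLD=152527/4096 → NEW=0, ERR=152527/4096
(0,4): OLD=10504873/65536 → NEW=255, ERR=-6206807/65536
(0,5): OLD=71895711/1048576 → NEW=0, ERR=71895711/1048576
(1,0): OLD=10957/256 → NEW=0, ERR=10957/256
(1,1): OLD=277531/2048 → NEW=255, ERR=-244709/2048
(1,2): OLD=4485559/65536 → NEW=0, ERR=4485559/65536
(1,3): OLD=37112171/262144 → NEW=255, ERR=-29734549/262144
(1,4): OLD=804670305/16777216 → NEW=0, ERR=804670305/16777216
(1,5): OLD=30464936535/268435456 → NEW=0, ERR=30464936535/268435456
(2,0): OLD=3996761/32768 → NEW=0, ERR=3996761/32768
(2,1): OLD=111706083/1048576 → NEW=0, ERR=111706083/1048576
(2,2): OLD=1967304553/16777216 → NEW=0, ERR=1967304553/16777216
(2,3): OLD=21760152929/134217728 → NEW=255, ERR=-12465367711/134217728
(2,4): OLD=509150856355/4294967296 → NEW=0, ERR=509150856355/4294967296
(2,5): OLD=13560230526117/68719476736 → NEW=255, ERR=-3963236041563/68719476736
(3,0): OLD=2065119049/16777216 → NEW=0, ERR=2065119049/16777216
(3,1): OLD=33521245461/134217728 → NEW=255, ERR=-704275179/134217728
(3,2): OLD=114452837071/1073741824 → NEW=0, ERR=114452837071/1073741824
(3,3): OLD=9288617091629/68719476736 → NEW=255, ERR=-8234849476051/68719476736
(3,4): OLD=58274375208205/549755813888 → NEW=0, ERR=58274375208205/549755813888
(3,5): OLD=886308540851875/8796093022208 → NEW=0, ERR=886308540851875/8796093022208
(4,0): OLD=243700693671/2147483648 → NEW=0, ERR=243700693671/2147483648
(4,1): OLD=7514057688699/34359738368 → NEW=255, ERR=-1247675595141/34359738368
(4,2): OLD=85351777316353/1099511627776 → NEW=0, ERR=85351777316353/1099511627776
(4,3): OLD=2956387415980645/17592186044416 → NEW=255, ERR=-1529620025345435/17592186044416
(4,4): OLD=30255262282913205/281474976710656 → NEW=0, ERR=30255262282913205/281474976710656
(4,5): OLD=784253049459267539/4503599627370496 → NEW=255, ERR=-364164855520208941/4503599627370496
(5,0): OLD=71828121724833/549755813888 → NEW=255, ERR=-68359610816607/549755813888
(5,1): OLD=367659533340593/17592186044416 → NEW=0, ERR=367659533340593/17592186044416
(5,2): OLD=16583005769570731/140737488355328 → NEW=0, ERR=16583005769570731/140737488355328
(5,3): OLD=564681892268239113/4503599627370496 → NEW=0, ERR=564681892268239113/4503599627370496
(5,4): OLD=1592924335699477129/9007199254740992 → NEW=255, ERR=-703911474259475831/9007199254740992
(5,5): OLD=13151726600958047901/144115188075855872 → NEW=0, ERR=13151726600958047901/144115188075855872
Row 0: #.#.#.
Row 1: .#.#..
Row 2: ...#.#
Row 3: .#.#..
Row 4: .#.#.#
Row 5: #...#.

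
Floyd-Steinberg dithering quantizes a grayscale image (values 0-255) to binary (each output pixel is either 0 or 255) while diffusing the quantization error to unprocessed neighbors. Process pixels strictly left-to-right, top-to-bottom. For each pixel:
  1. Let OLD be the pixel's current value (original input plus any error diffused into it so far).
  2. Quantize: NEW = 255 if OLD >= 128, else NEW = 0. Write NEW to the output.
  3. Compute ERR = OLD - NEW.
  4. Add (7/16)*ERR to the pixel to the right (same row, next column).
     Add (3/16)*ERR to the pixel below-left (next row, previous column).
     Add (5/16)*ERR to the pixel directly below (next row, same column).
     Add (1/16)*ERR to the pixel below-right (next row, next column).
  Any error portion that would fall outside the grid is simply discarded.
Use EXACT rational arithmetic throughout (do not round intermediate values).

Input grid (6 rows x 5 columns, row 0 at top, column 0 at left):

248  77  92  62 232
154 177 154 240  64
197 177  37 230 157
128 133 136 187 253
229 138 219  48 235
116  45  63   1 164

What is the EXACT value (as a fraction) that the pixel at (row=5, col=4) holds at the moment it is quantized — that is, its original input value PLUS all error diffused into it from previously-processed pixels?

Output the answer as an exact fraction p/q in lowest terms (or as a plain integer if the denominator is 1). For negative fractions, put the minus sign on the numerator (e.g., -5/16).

Answer: 2562487298583034947/18014398509481984

Derivation:
(0,0): OLD=248 → NEW=255, ERR=-7
(0,1): OLD=1183/16 → NEW=0, ERR=1183/16
(0,2): OLD=31833/256 → NEW=0, ERR=31833/256
(0,3): OLD=476783/4096 → NEW=0, ERR=476783/4096
(0,4): OLD=18541833/65536 → NEW=255, ERR=1830153/65536
(1,0): OLD=42413/256 → NEW=255, ERR=-22867/256
(1,1): OLD=376635/2048 → NEW=255, ERR=-145605/2048
(1,2): OLD=12333911/65536 → NEW=255, ERR=-4377769/65536
(1,3): OLD=68199051/262144 → NEW=255, ERR=1352331/262144
(1,4): OLD=345018945/4194304 → NEW=0, ERR=345018945/4194304
(2,0): OLD=5103801/32768 → NEW=255, ERR=-3252039/32768
(2,1): OLD=97785347/1048576 → NEW=0, ERR=97785347/1048576
(2,2): OLD=896711113/16777216 → NEW=0, ERR=896711113/16777216
(2,3): OLD=71469397067/268435456 → NEW=255, ERR=3018355787/268435456
(2,4): OLD=807229205325/4294967296 → NEW=255, ERR=-287987455155/4294967296
(3,0): OLD=1920513449/16777216 → NEW=0, ERR=1920513449/16777216
(3,1): OLD=28996713461/134217728 → NEW=255, ERR=-5228807179/134217728
(3,2): OLD=616737256983/4294967296 → NEW=255, ERR=-478479403497/4294967296
(3,3): OLD=1138531308447/8589934592 → NEW=255, ERR=-1051902012513/8589934592
(3,4): OLD=24625453974459/137438953472 → NEW=255, ERR=-10421479160901/137438953472
(4,0): OLD=552907871815/2147483648 → NEW=255, ERR=5299541575/2147483648
(4,1): OLD=7777085455431/68719476736 → NEW=0, ERR=7777085455431/68719476736
(4,2): OLD=229031494815241/1099511627776 → NEW=255, ERR=-51343970267639/1099511627776
(4,3): OLD=-560806376906681/17592186044416 → NEW=0, ERR=-560806376906681/17592186044416
(4,4): OLD=53396932904054129/281474976710656 → NEW=255, ERR=-18379186157163151/281474976710656
(5,0): OLD=151722531840309/1099511627776 → NEW=255, ERR=-128652933242571/1099511627776
(5,1): OLD=180963065109343/8796093022208 → NEW=0, ERR=180963065109343/8796093022208
(5,2): OLD=16467403568761303/281474976710656 → NEW=0, ERR=16467403568761303/281474976710656
(5,3): OLD=1657324899040025/1125899906842624 → NEW=0, ERR=1657324899040025/1125899906842624
(5,4): OLD=2562487298583034947/18014398509481984 → NEW=255, ERR=-2031184321334870973/18014398509481984
Target (5,4): original=164, with diffused error = 2562487298583034947/18014398509481984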